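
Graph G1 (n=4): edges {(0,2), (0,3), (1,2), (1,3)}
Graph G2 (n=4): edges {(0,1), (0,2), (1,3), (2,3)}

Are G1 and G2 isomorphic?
Yes, isomorphic

The graphs are isomorphic.
One valid mapping φ: V(G1) → V(G2): 0→1, 1→2, 2→0, 3→3

Verify φ preserves adjacency — for each edge of G1, its image is an edge of G2:
  (0,2) → (φ(0),φ(2)) = (0,1) ∈ E(G2) ✓
  (0,3) → (φ(0),φ(3)) = (1,3) ∈ E(G2) ✓
  (1,2) → (φ(1),φ(2)) = (0,2) ∈ E(G2) ✓
  (1,3) → (φ(1),φ(3)) = (2,3) ∈ E(G2) ✓
All 4 edges of G1 map to edges of G2, and |E(G1)| = |E(G2)| = 4, so φ is a bijection on edges as well as vertices. Hence G1 ≅ G2.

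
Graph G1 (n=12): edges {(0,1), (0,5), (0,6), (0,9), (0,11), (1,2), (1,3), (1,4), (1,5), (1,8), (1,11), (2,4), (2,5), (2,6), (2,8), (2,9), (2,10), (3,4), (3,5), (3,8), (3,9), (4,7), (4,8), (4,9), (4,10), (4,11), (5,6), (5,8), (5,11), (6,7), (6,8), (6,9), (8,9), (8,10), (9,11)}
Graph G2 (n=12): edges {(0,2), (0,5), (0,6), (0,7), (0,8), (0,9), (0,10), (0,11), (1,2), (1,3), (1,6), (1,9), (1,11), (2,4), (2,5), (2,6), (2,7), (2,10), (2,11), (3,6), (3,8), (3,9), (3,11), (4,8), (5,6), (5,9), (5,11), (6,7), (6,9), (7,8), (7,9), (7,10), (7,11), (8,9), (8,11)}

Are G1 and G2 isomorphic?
Yes, isomorphic

The graphs are isomorphic.
One valid mapping φ: V(G1) → V(G2): 0→3, 1→6, 2→7, 3→5, 4→2, 5→9, 6→8, 7→4, 8→0, 9→11, 10→10, 11→1

Verify φ preserves adjacency — for each edge of G1, its image is an edge of G2:
  (0,1) → (φ(0),φ(1)) = (3,6) ∈ E(G2) ✓
  (0,5) → (φ(0),φ(5)) = (3,9) ∈ E(G2) ✓
  (0,6) → (φ(0),φ(6)) = (3,8) ∈ E(G2) ✓
  (0,9) → (φ(0),φ(9)) = (3,11) ∈ E(G2) ✓
  (0,11) → (φ(0),φ(11)) = (1,3) ∈ E(G2) ✓
  (1,2) → (φ(1),φ(2)) = (6,7) ∈ E(G2) ✓
  (1,3) → (φ(1),φ(3)) = (5,6) ∈ E(G2) ✓
  (1,4) → (φ(1),φ(4)) = (2,6) ∈ E(G2) ✓
  (1,5) → (φ(1),φ(5)) = (6,9) ∈ E(G2) ✓
  (1,8) → (φ(1),φ(8)) = (0,6) ∈ E(G2) ✓
  (1,11) → (φ(1),φ(11)) = (1,6) ∈ E(G2) ✓
  (2,4) → (φ(2),φ(4)) = (2,7) ∈ E(G2) ✓
  (2,5) → (φ(2),φ(5)) = (7,9) ∈ E(G2) ✓
  (2,6) → (φ(2),φ(6)) = (7,8) ∈ E(G2) ✓
  (2,8) → (φ(2),φ(8)) = (0,7) ∈ E(G2) ✓
  (2,9) → (φ(2),φ(9)) = (7,11) ∈ E(G2) ✓
  (2,10) → (φ(2),φ(10)) = (7,10) ∈ E(G2) ✓
  (3,4) → (φ(3),φ(4)) = (2,5) ∈ E(G2) ✓
  (3,5) → (φ(3),φ(5)) = (5,9) ∈ E(G2) ✓
  (3,8) → (φ(3),φ(8)) = (0,5) ∈ E(G2) ✓
  (3,9) → (φ(3),φ(9)) = (5,11) ∈ E(G2) ✓
  (4,7) → (φ(4),φ(7)) = (2,4) ∈ E(G2) ✓
  (4,8) → (φ(4),φ(8)) = (0,2) ∈ E(G2) ✓
  (4,9) → (φ(4),φ(9)) = (2,11) ∈ E(G2) ✓
  (4,10) → (φ(4),φ(10)) = (2,10) ∈ E(G2) ✓
  (4,11) → (φ(4),φ(11)) = (1,2) ∈ E(G2) ✓
  (5,6) → (φ(5),φ(6)) = (8,9) ∈ E(G2) ✓
  (5,8) → (φ(5),φ(8)) = (0,9) ∈ E(G2) ✓
  (5,11) → (φ(5),φ(11)) = (1,9) ∈ E(G2) ✓
  (6,7) → (φ(6),φ(7)) = (4,8) ∈ E(G2) ✓
  (6,8) → (φ(6),φ(8)) = (0,8) ∈ E(G2) ✓
  (6,9) → (φ(6),φ(9)) = (8,11) ∈ E(G2) ✓
  (8,9) → (φ(8),φ(9)) = (0,11) ∈ E(G2) ✓
  (8,10) → (φ(8),φ(10)) = (0,10) ∈ E(G2) ✓
  (9,11) → (φ(9),φ(11)) = (1,11) ∈ E(G2) ✓
All 35 edges of G1 map to edges of G2, and |E(G1)| = |E(G2)| = 35, so φ is a bijection on edges as well as vertices. Hence G1 ≅ G2.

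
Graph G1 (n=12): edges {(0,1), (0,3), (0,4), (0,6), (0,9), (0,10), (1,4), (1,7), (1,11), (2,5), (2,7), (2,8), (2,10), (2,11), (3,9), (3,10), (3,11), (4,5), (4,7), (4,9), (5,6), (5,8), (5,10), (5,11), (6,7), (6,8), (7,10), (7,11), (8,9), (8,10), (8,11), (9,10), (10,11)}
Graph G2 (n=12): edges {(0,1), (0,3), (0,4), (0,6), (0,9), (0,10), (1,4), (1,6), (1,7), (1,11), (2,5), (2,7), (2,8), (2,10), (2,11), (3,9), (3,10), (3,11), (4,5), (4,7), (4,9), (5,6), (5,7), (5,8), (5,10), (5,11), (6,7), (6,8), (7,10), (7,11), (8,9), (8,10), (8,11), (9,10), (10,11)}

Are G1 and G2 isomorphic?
No, not isomorphic

The graphs are NOT isomorphic.

Counting edges: G1 has 33 edge(s); G2 has 35 edge(s).
Edge count is an isomorphism invariant (a bijection on vertices induces a bijection on edges), so differing edge counts rule out isomorphism.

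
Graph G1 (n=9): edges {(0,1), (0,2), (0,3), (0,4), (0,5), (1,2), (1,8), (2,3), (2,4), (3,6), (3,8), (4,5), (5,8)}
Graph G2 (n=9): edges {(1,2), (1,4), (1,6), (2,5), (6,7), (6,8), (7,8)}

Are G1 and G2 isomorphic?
No, not isomorphic

The graphs are NOT isomorphic.

Connected components of G1: 2 component(s) with vertex sets [[7], [0, 1, 2, 3, 4, 5, 6, 8]], sizes [1, 8].
Connected components of G2: 3 component(s) with vertex sets [[0], [3], [1, 2, 4, 5, 6, 7, 8]], sizes [1, 1, 7].
The number of connected components (and the multiset of component sizes) is an isomorphism invariant — an isomorphism maps each component of G1 bijectively onto a component of G2. Since G1 has 2 component(s) and G2 has 3, they cannot be isomorphic.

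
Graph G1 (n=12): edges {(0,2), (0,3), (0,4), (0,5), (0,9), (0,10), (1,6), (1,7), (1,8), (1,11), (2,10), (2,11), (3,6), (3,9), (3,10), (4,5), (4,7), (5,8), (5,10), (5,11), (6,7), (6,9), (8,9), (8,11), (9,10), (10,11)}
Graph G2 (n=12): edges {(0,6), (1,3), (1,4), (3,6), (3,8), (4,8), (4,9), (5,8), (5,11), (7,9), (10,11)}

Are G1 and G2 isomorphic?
No, not isomorphic

The graphs are NOT isomorphic.

Connected components of G1: 1 component(s) with vertex sets [[0, 1, 2, 3, 4, 5, 6, 7, 8, 9, 10, 11]], sizes [12].
Connected components of G2: 2 component(s) with vertex sets [[2], [0, 1, 3, 4, 5, 6, 7, 8, 9, 10, 11]], sizes [1, 11].
The number of connected components (and the multiset of component sizes) is an isomorphism invariant — an isomorphism maps each component of G1 bijectively onto a component of G2. Since G1 has 1 component(s) and G2 has 2, they cannot be isomorphic.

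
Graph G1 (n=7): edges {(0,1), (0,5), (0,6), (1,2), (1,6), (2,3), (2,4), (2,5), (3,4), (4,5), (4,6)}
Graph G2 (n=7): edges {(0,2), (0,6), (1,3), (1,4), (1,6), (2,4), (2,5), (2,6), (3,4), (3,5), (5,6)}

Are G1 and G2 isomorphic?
Yes, isomorphic

The graphs are isomorphic.
One valid mapping φ: V(G1) → V(G2): 0→3, 1→4, 2→2, 3→0, 4→6, 5→5, 6→1

Verify φ preserves adjacency — for each edge of G1, its image is an edge of G2:
  (0,1) → (φ(0),φ(1)) = (3,4) ∈ E(G2) ✓
  (0,5) → (φ(0),φ(5)) = (3,5) ∈ E(G2) ✓
  (0,6) → (φ(0),φ(6)) = (1,3) ∈ E(G2) ✓
  (1,2) → (φ(1),φ(2)) = (2,4) ∈ E(G2) ✓
  (1,6) → (φ(1),φ(6)) = (1,4) ∈ E(G2) ✓
  (2,3) → (φ(2),φ(3)) = (0,2) ∈ E(G2) ✓
  (2,4) → (φ(2),φ(4)) = (2,6) ∈ E(G2) ✓
  (2,5) → (φ(2),φ(5)) = (2,5) ∈ E(G2) ✓
  (3,4) → (φ(3),φ(4)) = (0,6) ∈ E(G2) ✓
  (4,5) → (φ(4),φ(5)) = (5,6) ∈ E(G2) ✓
  (4,6) → (φ(4),φ(6)) = (1,6) ∈ E(G2) ✓
All 11 edges of G1 map to edges of G2, and |E(G1)| = |E(G2)| = 11, so φ is a bijection on edges as well as vertices. Hence G1 ≅ G2.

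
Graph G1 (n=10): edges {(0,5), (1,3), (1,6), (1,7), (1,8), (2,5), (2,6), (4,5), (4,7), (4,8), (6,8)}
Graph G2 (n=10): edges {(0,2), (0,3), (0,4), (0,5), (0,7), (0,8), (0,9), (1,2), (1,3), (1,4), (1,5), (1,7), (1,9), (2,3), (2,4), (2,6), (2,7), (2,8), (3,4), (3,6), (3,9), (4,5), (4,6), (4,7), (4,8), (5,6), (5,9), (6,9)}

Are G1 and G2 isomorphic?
No, not isomorphic

The graphs are NOT isomorphic.

Degrees in G1: deg(0)=1, deg(1)=4, deg(2)=2, deg(3)=1, deg(4)=3, deg(5)=3, deg(6)=3, deg(7)=2, deg(8)=3, deg(9)=0.
Sorted degree sequence of G1: [4, 3, 3, 3, 3, 2, 2, 1, 1, 0].
Degrees in G2: deg(0)=7, deg(1)=6, deg(2)=7, deg(3)=6, deg(4)=8, deg(5)=5, deg(6)=5, deg(7)=4, deg(8)=3, deg(9)=5.
Sorted degree sequence of G2: [8, 7, 7, 6, 6, 5, 5, 5, 4, 3].
The (sorted) degree sequence is an isomorphism invariant, so since G1 and G2 have different degree sequences they cannot be isomorphic.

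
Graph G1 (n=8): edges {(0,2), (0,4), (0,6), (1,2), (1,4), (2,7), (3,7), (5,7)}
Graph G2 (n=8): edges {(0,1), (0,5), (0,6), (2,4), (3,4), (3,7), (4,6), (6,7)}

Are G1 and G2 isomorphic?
Yes, isomorphic

The graphs are isomorphic.
One valid mapping φ: V(G1) → V(G2): 0→4, 1→7, 2→6, 3→1, 4→3, 5→5, 6→2, 7→0

Verify φ preserves adjacency — for each edge of G1, its image is an edge of G2:
  (0,2) → (φ(0),φ(2)) = (4,6) ∈ E(G2) ✓
  (0,4) → (φ(0),φ(4)) = (3,4) ∈ E(G2) ✓
  (0,6) → (φ(0),φ(6)) = (2,4) ∈ E(G2) ✓
  (1,2) → (φ(1),φ(2)) = (6,7) ∈ E(G2) ✓
  (1,4) → (φ(1),φ(4)) = (3,7) ∈ E(G2) ✓
  (2,7) → (φ(2),φ(7)) = (0,6) ∈ E(G2) ✓
  (3,7) → (φ(3),φ(7)) = (0,1) ∈ E(G2) ✓
  (5,7) → (φ(5),φ(7)) = (0,5) ∈ E(G2) ✓
All 8 edges of G1 map to edges of G2, and |E(G1)| = |E(G2)| = 8, so φ is a bijection on edges as well as vertices. Hence G1 ≅ G2.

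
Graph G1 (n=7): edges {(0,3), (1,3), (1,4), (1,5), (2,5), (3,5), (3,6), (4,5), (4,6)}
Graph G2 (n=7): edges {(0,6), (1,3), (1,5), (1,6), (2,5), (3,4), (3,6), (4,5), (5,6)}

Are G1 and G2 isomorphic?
Yes, isomorphic

The graphs are isomorphic.
One valid mapping φ: V(G1) → V(G2): 0→2, 1→1, 2→0, 3→5, 4→3, 5→6, 6→4

Verify φ preserves adjacency — for each edge of G1, its image is an edge of G2:
  (0,3) → (φ(0),φ(3)) = (2,5) ∈ E(G2) ✓
  (1,3) → (φ(1),φ(3)) = (1,5) ∈ E(G2) ✓
  (1,4) → (φ(1),φ(4)) = (1,3) ∈ E(G2) ✓
  (1,5) → (φ(1),φ(5)) = (1,6) ∈ E(G2) ✓
  (2,5) → (φ(2),φ(5)) = (0,6) ∈ E(G2) ✓
  (3,5) → (φ(3),φ(5)) = (5,6) ∈ E(G2) ✓
  (3,6) → (φ(3),φ(6)) = (4,5) ∈ E(G2) ✓
  (4,5) → (φ(4),φ(5)) = (3,6) ∈ E(G2) ✓
  (4,6) → (φ(4),φ(6)) = (3,4) ∈ E(G2) ✓
All 9 edges of G1 map to edges of G2, and |E(G1)| = |E(G2)| = 9, so φ is a bijection on edges as well as vertices. Hence G1 ≅ G2.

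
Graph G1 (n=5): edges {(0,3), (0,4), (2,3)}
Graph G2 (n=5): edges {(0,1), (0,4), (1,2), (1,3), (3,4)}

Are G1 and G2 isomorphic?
No, not isomorphic

The graphs are NOT isomorphic.

Connected components of G1: 2 component(s) with vertex sets [[1], [0, 2, 3, 4]], sizes [1, 4].
Connected components of G2: 1 component(s) with vertex sets [[0, 1, 2, 3, 4]], sizes [5].
The number of connected components (and the multiset of component sizes) is an isomorphism invariant — an isomorphism maps each component of G1 bijectively onto a component of G2. Since G1 has 2 component(s) and G2 has 1, they cannot be isomorphic.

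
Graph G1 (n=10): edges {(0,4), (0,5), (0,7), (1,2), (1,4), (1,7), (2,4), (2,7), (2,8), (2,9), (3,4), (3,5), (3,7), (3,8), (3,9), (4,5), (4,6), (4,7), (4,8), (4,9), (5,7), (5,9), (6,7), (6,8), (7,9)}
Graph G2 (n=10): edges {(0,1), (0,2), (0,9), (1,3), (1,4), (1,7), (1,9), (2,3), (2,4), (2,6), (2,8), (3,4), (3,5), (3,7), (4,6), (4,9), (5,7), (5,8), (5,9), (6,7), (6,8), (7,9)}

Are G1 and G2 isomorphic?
No, not isomorphic

The graphs are NOT isomorphic.

Degrees in G1: deg(0)=3, deg(1)=3, deg(2)=5, deg(3)=5, deg(4)=9, deg(5)=5, deg(6)=3, deg(7)=8, deg(8)=4, deg(9)=5.
Sorted degree sequence of G1: [9, 8, 5, 5, 5, 5, 4, 3, 3, 3].
Degrees in G2: deg(0)=3, deg(1)=5, deg(2)=5, deg(3)=5, deg(4)=5, deg(5)=4, deg(6)=4, deg(7)=5, deg(8)=3, deg(9)=5.
Sorted degree sequence of G2: [5, 5, 5, 5, 5, 5, 4, 4, 3, 3].
The (sorted) degree sequence is an isomorphism invariant, so since G1 and G2 have different degree sequences they cannot be isomorphic.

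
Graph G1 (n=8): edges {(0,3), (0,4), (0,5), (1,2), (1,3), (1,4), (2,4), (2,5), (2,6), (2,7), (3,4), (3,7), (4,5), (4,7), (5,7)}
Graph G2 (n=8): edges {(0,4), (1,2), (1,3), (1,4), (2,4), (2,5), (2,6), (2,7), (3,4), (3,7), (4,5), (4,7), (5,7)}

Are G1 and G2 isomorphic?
No, not isomorphic

The graphs are NOT isomorphic.

Counting edges: G1 has 15 edge(s); G2 has 13 edge(s).
Edge count is an isomorphism invariant (a bijection on vertices induces a bijection on edges), so differing edge counts rule out isomorphism.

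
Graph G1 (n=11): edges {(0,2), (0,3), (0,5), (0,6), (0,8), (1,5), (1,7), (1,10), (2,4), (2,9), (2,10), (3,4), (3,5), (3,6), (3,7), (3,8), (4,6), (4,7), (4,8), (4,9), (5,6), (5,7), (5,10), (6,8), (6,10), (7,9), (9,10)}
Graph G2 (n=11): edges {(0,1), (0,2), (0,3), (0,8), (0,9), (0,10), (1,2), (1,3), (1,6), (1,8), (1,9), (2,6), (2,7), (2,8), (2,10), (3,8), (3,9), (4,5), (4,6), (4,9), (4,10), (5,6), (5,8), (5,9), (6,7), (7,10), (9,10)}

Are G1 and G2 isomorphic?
Yes, isomorphic

The graphs are isomorphic.
One valid mapping φ: V(G1) → V(G2): 0→8, 1→7, 2→5, 3→0, 4→9, 5→2, 6→1, 7→10, 8→3, 9→4, 10→6

Verify φ preserves adjacency — for each edge of G1, its image is an edge of G2:
  (0,2) → (φ(0),φ(2)) = (5,8) ∈ E(G2) ✓
  (0,3) → (φ(0),φ(3)) = (0,8) ∈ E(G2) ✓
  (0,5) → (φ(0),φ(5)) = (2,8) ∈ E(G2) ✓
  (0,6) → (φ(0),φ(6)) = (1,8) ∈ E(G2) ✓
  (0,8) → (φ(0),φ(8)) = (3,8) ∈ E(G2) ✓
  (1,5) → (φ(1),φ(5)) = (2,7) ∈ E(G2) ✓
  (1,7) → (φ(1),φ(7)) = (7,10) ∈ E(G2) ✓
  (1,10) → (φ(1),φ(10)) = (6,7) ∈ E(G2) ✓
  (2,4) → (φ(2),φ(4)) = (5,9) ∈ E(G2) ✓
  (2,9) → (φ(2),φ(9)) = (4,5) ∈ E(G2) ✓
  (2,10) → (φ(2),φ(10)) = (5,6) ∈ E(G2) ✓
  (3,4) → (φ(3),φ(4)) = (0,9) ∈ E(G2) ✓
  (3,5) → (φ(3),φ(5)) = (0,2) ∈ E(G2) ✓
  (3,6) → (φ(3),φ(6)) = (0,1) ∈ E(G2) ✓
  (3,7) → (φ(3),φ(7)) = (0,10) ∈ E(G2) ✓
  (3,8) → (φ(3),φ(8)) = (0,3) ∈ E(G2) ✓
  (4,6) → (φ(4),φ(6)) = (1,9) ∈ E(G2) ✓
  (4,7) → (φ(4),φ(7)) = (9,10) ∈ E(G2) ✓
  (4,8) → (φ(4),φ(8)) = (3,9) ∈ E(G2) ✓
  (4,9) → (φ(4),φ(9)) = (4,9) ∈ E(G2) ✓
  (5,6) → (φ(5),φ(6)) = (1,2) ∈ E(G2) ✓
  (5,7) → (φ(5),φ(7)) = (2,10) ∈ E(G2) ✓
  (5,10) → (φ(5),φ(10)) = (2,6) ∈ E(G2) ✓
  (6,8) → (φ(6),φ(8)) = (1,3) ∈ E(G2) ✓
  (6,10) → (φ(6),φ(10)) = (1,6) ∈ E(G2) ✓
  (7,9) → (φ(7),φ(9)) = (4,10) ∈ E(G2) ✓
  (9,10) → (φ(9),φ(10)) = (4,6) ∈ E(G2) ✓
All 27 edges of G1 map to edges of G2, and |E(G1)| = |E(G2)| = 27, so φ is a bijection on edges as well as vertices. Hence G1 ≅ G2.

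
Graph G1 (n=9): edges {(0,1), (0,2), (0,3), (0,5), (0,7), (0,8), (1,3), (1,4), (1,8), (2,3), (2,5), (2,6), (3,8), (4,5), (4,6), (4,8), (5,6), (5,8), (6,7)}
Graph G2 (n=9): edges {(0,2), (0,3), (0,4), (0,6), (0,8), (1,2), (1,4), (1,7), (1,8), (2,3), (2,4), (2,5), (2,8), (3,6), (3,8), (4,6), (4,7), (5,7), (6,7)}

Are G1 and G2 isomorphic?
Yes, isomorphic

The graphs are isomorphic.
One valid mapping φ: V(G1) → V(G2): 0→2, 1→3, 2→1, 3→8, 4→6, 5→4, 6→7, 7→5, 8→0

Verify φ preserves adjacency — for each edge of G1, its image is an edge of G2:
  (0,1) → (φ(0),φ(1)) = (2,3) ∈ E(G2) ✓
  (0,2) → (φ(0),φ(2)) = (1,2) ∈ E(G2) ✓
  (0,3) → (φ(0),φ(3)) = (2,8) ∈ E(G2) ✓
  (0,5) → (φ(0),φ(5)) = (2,4) ∈ E(G2) ✓
  (0,7) → (φ(0),φ(7)) = (2,5) ∈ E(G2) ✓
  (0,8) → (φ(0),φ(8)) = (0,2) ∈ E(G2) ✓
  (1,3) → (φ(1),φ(3)) = (3,8) ∈ E(G2) ✓
  (1,4) → (φ(1),φ(4)) = (3,6) ∈ E(G2) ✓
  (1,8) → (φ(1),φ(8)) = (0,3) ∈ E(G2) ✓
  (2,3) → (φ(2),φ(3)) = (1,8) ∈ E(G2) ✓
  (2,5) → (φ(2),φ(5)) = (1,4) ∈ E(G2) ✓
  (2,6) → (φ(2),φ(6)) = (1,7) ∈ E(G2) ✓
  (3,8) → (φ(3),φ(8)) = (0,8) ∈ E(G2) ✓
  (4,5) → (φ(4),φ(5)) = (4,6) ∈ E(G2) ✓
  (4,6) → (φ(4),φ(6)) = (6,7) ∈ E(G2) ✓
  (4,8) → (φ(4),φ(8)) = (0,6) ∈ E(G2) ✓
  (5,6) → (φ(5),φ(6)) = (4,7) ∈ E(G2) ✓
  (5,8) → (φ(5),φ(8)) = (0,4) ∈ E(G2) ✓
  (6,7) → (φ(6),φ(7)) = (5,7) ∈ E(G2) ✓
All 19 edges of G1 map to edges of G2, and |E(G1)| = |E(G2)| = 19, so φ is a bijection on edges as well as vertices. Hence G1 ≅ G2.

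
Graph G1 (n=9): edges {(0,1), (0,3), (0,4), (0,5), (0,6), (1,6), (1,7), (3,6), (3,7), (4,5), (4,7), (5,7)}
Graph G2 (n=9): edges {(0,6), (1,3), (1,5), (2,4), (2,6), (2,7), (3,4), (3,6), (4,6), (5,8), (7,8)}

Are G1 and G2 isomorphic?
No, not isomorphic

The graphs are NOT isomorphic.

Counting triangles (3-cliques): G1 has 4, G2 has 2.
Triangle count is an isomorphism invariant, so differing triangle counts rule out isomorphism.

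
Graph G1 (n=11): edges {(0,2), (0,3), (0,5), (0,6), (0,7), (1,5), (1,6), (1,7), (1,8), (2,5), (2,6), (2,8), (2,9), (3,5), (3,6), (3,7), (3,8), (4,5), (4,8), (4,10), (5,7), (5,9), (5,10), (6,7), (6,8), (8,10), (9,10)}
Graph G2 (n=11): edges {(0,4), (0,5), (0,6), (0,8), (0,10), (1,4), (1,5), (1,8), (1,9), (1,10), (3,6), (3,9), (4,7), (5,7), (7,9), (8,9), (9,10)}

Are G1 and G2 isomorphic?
No, not isomorphic

The graphs are NOT isomorphic.

Connected components of G1: 1 component(s) with vertex sets [[0, 1, 2, 3, 4, 5, 6, 7, 8, 9, 10]], sizes [11].
Connected components of G2: 2 component(s) with vertex sets [[2], [0, 1, 3, 4, 5, 6, 7, 8, 9, 10]], sizes [1, 10].
The number of connected components (and the multiset of component sizes) is an isomorphism invariant — an isomorphism maps each component of G1 bijectively onto a component of G2. Since G1 has 1 component(s) and G2 has 2, they cannot be isomorphic.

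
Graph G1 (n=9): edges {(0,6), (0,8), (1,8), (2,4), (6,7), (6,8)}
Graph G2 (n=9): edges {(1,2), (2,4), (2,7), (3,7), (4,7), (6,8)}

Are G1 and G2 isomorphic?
Yes, isomorphic

The graphs are isomorphic.
One valid mapping φ: V(G1) → V(G2): 0→4, 1→3, 2→6, 3→0, 4→8, 5→5, 6→2, 7→1, 8→7

Verify φ preserves adjacency — for each edge of G1, its image is an edge of G2:
  (0,6) → (φ(0),φ(6)) = (2,4) ∈ E(G2) ✓
  (0,8) → (φ(0),φ(8)) = (4,7) ∈ E(G2) ✓
  (1,8) → (φ(1),φ(8)) = (3,7) ∈ E(G2) ✓
  (2,4) → (φ(2),φ(4)) = (6,8) ∈ E(G2) ✓
  (6,7) → (φ(6),φ(7)) = (1,2) ∈ E(G2) ✓
  (6,8) → (φ(6),φ(8)) = (2,7) ∈ E(G2) ✓
All 6 edges of G1 map to edges of G2, and |E(G1)| = |E(G2)| = 6, so φ is a bijection on edges as well as vertices. Hence G1 ≅ G2.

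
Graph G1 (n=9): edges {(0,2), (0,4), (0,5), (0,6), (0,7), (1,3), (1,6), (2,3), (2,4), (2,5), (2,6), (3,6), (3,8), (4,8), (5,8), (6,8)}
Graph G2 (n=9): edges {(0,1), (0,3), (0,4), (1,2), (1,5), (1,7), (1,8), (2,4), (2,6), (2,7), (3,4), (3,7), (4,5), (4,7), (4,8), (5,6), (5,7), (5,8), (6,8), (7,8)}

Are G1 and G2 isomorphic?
No, not isomorphic

The graphs are NOT isomorphic.

Degrees in G1: deg(0)=5, deg(1)=2, deg(2)=5, deg(3)=4, deg(4)=3, deg(5)=3, deg(6)=5, deg(7)=1, deg(8)=4.
Sorted degree sequence of G1: [5, 5, 5, 4, 4, 3, 3, 2, 1].
Degrees in G2: deg(0)=3, deg(1)=5, deg(2)=4, deg(3)=3, deg(4)=6, deg(5)=5, deg(6)=3, deg(7)=6, deg(8)=5.
Sorted degree sequence of G2: [6, 6, 5, 5, 5, 4, 3, 3, 3].
The (sorted) degree sequence is an isomorphism invariant, so since G1 and G2 have different degree sequences they cannot be isomorphic.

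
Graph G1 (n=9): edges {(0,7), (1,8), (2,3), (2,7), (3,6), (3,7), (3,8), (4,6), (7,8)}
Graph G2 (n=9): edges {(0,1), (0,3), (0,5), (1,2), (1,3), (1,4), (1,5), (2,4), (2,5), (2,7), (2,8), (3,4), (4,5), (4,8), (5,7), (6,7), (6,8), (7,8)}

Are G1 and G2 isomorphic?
No, not isomorphic

The graphs are NOT isomorphic.

Degrees in G1: deg(0)=1, deg(1)=1, deg(2)=2, deg(3)=4, deg(4)=1, deg(5)=0, deg(6)=2, deg(7)=4, deg(8)=3.
Sorted degree sequence of G1: [4, 4, 3, 2, 2, 1, 1, 1, 0].
Degrees in G2: deg(0)=3, deg(1)=5, deg(2)=5, deg(3)=3, deg(4)=5, deg(5)=5, deg(6)=2, deg(7)=4, deg(8)=4.
Sorted degree sequence of G2: [5, 5, 5, 5, 4, 4, 3, 3, 2].
The (sorted) degree sequence is an isomorphism invariant, so since G1 and G2 have different degree sequences they cannot be isomorphic.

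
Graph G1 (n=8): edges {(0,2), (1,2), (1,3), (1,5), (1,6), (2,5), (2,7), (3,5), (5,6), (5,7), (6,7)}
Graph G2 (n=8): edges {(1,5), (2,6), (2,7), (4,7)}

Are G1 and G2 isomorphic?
No, not isomorphic

The graphs are NOT isomorphic.

Connected components of G1: 2 component(s) with vertex sets [[4], [0, 1, 2, 3, 5, 6, 7]], sizes [1, 7].
Connected components of G2: 4 component(s) with vertex sets [[0], [3], [1, 5], [2, 4, 6, 7]], sizes [1, 1, 2, 4].
The number of connected components (and the multiset of component sizes) is an isomorphism invariant — an isomorphism maps each component of G1 bijectively onto a component of G2. Since G1 has 2 component(s) and G2 has 4, they cannot be isomorphic.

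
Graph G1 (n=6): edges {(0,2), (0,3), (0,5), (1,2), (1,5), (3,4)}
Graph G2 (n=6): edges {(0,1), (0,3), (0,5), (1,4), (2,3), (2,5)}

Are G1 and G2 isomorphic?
Yes, isomorphic

The graphs are isomorphic.
One valid mapping φ: V(G1) → V(G2): 0→0, 1→2, 2→5, 3→1, 4→4, 5→3

Verify φ preserves adjacency — for each edge of G1, its image is an edge of G2:
  (0,2) → (φ(0),φ(2)) = (0,5) ∈ E(G2) ✓
  (0,3) → (φ(0),φ(3)) = (0,1) ∈ E(G2) ✓
  (0,5) → (φ(0),φ(5)) = (0,3) ∈ E(G2) ✓
  (1,2) → (φ(1),φ(2)) = (2,5) ∈ E(G2) ✓
  (1,5) → (φ(1),φ(5)) = (2,3) ∈ E(G2) ✓
  (3,4) → (φ(3),φ(4)) = (1,4) ∈ E(G2) ✓
All 6 edges of G1 map to edges of G2, and |E(G1)| = |E(G2)| = 6, so φ is a bijection on edges as well as vertices. Hence G1 ≅ G2.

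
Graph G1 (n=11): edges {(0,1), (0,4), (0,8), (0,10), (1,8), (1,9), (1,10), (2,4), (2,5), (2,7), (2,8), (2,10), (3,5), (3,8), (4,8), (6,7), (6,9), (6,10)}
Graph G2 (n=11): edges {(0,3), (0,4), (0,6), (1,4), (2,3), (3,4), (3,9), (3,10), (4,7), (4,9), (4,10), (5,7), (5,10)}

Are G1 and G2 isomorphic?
No, not isomorphic

The graphs are NOT isomorphic.

Connected components of G1: 1 component(s) with vertex sets [[0, 1, 2, 3, 4, 5, 6, 7, 8, 9, 10]], sizes [11].
Connected components of G2: 2 component(s) with vertex sets [[8], [0, 1, 2, 3, 4, 5, 6, 7, 9, 10]], sizes [1, 10].
The number of connected components (and the multiset of component sizes) is an isomorphism invariant — an isomorphism maps each component of G1 bijectively onto a component of G2. Since G1 has 1 component(s) and G2 has 2, they cannot be isomorphic.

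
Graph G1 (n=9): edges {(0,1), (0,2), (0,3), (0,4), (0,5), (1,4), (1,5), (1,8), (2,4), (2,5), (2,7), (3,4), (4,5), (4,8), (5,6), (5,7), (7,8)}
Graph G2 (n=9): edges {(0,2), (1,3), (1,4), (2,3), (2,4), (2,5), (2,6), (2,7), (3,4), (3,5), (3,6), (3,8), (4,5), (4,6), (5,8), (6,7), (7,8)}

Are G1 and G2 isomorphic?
Yes, isomorphic

The graphs are isomorphic.
One valid mapping φ: V(G1) → V(G2): 0→4, 1→5, 2→6, 3→1, 4→3, 5→2, 6→0, 7→7, 8→8

Verify φ preserves adjacency — for each edge of G1, its image is an edge of G2:
  (0,1) → (φ(0),φ(1)) = (4,5) ∈ E(G2) ✓
  (0,2) → (φ(0),φ(2)) = (4,6) ∈ E(G2) ✓
  (0,3) → (φ(0),φ(3)) = (1,4) ∈ E(G2) ✓
  (0,4) → (φ(0),φ(4)) = (3,4) ∈ E(G2) ✓
  (0,5) → (φ(0),φ(5)) = (2,4) ∈ E(G2) ✓
  (1,4) → (φ(1),φ(4)) = (3,5) ∈ E(G2) ✓
  (1,5) → (φ(1),φ(5)) = (2,5) ∈ E(G2) ✓
  (1,8) → (φ(1),φ(8)) = (5,8) ∈ E(G2) ✓
  (2,4) → (φ(2),φ(4)) = (3,6) ∈ E(G2) ✓
  (2,5) → (φ(2),φ(5)) = (2,6) ∈ E(G2) ✓
  (2,7) → (φ(2),φ(7)) = (6,7) ∈ E(G2) ✓
  (3,4) → (φ(3),φ(4)) = (1,3) ∈ E(G2) ✓
  (4,5) → (φ(4),φ(5)) = (2,3) ∈ E(G2) ✓
  (4,8) → (φ(4),φ(8)) = (3,8) ∈ E(G2) ✓
  (5,6) → (φ(5),φ(6)) = (0,2) ∈ E(G2) ✓
  (5,7) → (φ(5),φ(7)) = (2,7) ∈ E(G2) ✓
  (7,8) → (φ(7),φ(8)) = (7,8) ∈ E(G2) ✓
All 17 edges of G1 map to edges of G2, and |E(G1)| = |E(G2)| = 17, so φ is a bijection on edges as well as vertices. Hence G1 ≅ G2.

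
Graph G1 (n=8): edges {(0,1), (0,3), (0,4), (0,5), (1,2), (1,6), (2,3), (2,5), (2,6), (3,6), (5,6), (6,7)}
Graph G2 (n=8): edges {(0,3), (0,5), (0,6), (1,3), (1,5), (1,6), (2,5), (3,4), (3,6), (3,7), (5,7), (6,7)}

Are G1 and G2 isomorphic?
Yes, isomorphic

The graphs are isomorphic.
One valid mapping φ: V(G1) → V(G2): 0→5, 1→0, 2→6, 3→7, 4→2, 5→1, 6→3, 7→4

Verify φ preserves adjacency — for each edge of G1, its image is an edge of G2:
  (0,1) → (φ(0),φ(1)) = (0,5) ∈ E(G2) ✓
  (0,3) → (φ(0),φ(3)) = (5,7) ∈ E(G2) ✓
  (0,4) → (φ(0),φ(4)) = (2,5) ∈ E(G2) ✓
  (0,5) → (φ(0),φ(5)) = (1,5) ∈ E(G2) ✓
  (1,2) → (φ(1),φ(2)) = (0,6) ∈ E(G2) ✓
  (1,6) → (φ(1),φ(6)) = (0,3) ∈ E(G2) ✓
  (2,3) → (φ(2),φ(3)) = (6,7) ∈ E(G2) ✓
  (2,5) → (φ(2),φ(5)) = (1,6) ∈ E(G2) ✓
  (2,6) → (φ(2),φ(6)) = (3,6) ∈ E(G2) ✓
  (3,6) → (φ(3),φ(6)) = (3,7) ∈ E(G2) ✓
  (5,6) → (φ(5),φ(6)) = (1,3) ∈ E(G2) ✓
  (6,7) → (φ(6),φ(7)) = (3,4) ∈ E(G2) ✓
All 12 edges of G1 map to edges of G2, and |E(G1)| = |E(G2)| = 12, so φ is a bijection on edges as well as vertices. Hence G1 ≅ G2.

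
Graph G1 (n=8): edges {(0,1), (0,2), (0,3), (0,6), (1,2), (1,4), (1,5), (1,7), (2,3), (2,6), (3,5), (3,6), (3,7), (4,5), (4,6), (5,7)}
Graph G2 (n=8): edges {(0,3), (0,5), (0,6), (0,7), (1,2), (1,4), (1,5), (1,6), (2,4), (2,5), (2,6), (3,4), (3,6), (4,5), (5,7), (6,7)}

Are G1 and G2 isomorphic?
Yes, isomorphic

The graphs are isomorphic.
One valid mapping φ: V(G1) → V(G2): 0→1, 1→6, 2→2, 3→5, 4→3, 5→0, 6→4, 7→7

Verify φ preserves adjacency — for each edge of G1, its image is an edge of G2:
  (0,1) → (φ(0),φ(1)) = (1,6) ∈ E(G2) ✓
  (0,2) → (φ(0),φ(2)) = (1,2) ∈ E(G2) ✓
  (0,3) → (φ(0),φ(3)) = (1,5) ∈ E(G2) ✓
  (0,6) → (φ(0),φ(6)) = (1,4) ∈ E(G2) ✓
  (1,2) → (φ(1),φ(2)) = (2,6) ∈ E(G2) ✓
  (1,4) → (φ(1),φ(4)) = (3,6) ∈ E(G2) ✓
  (1,5) → (φ(1),φ(5)) = (0,6) ∈ E(G2) ✓
  (1,7) → (φ(1),φ(7)) = (6,7) ∈ E(G2) ✓
  (2,3) → (φ(2),φ(3)) = (2,5) ∈ E(G2) ✓
  (2,6) → (φ(2),φ(6)) = (2,4) ∈ E(G2) ✓
  (3,5) → (φ(3),φ(5)) = (0,5) ∈ E(G2) ✓
  (3,6) → (φ(3),φ(6)) = (4,5) ∈ E(G2) ✓
  (3,7) → (φ(3),φ(7)) = (5,7) ∈ E(G2) ✓
  (4,5) → (φ(4),φ(5)) = (0,3) ∈ E(G2) ✓
  (4,6) → (φ(4),φ(6)) = (3,4) ∈ E(G2) ✓
  (5,7) → (φ(5),φ(7)) = (0,7) ∈ E(G2) ✓
All 16 edges of G1 map to edges of G2, and |E(G1)| = |E(G2)| = 16, so φ is a bijection on edges as well as vertices. Hence G1 ≅ G2.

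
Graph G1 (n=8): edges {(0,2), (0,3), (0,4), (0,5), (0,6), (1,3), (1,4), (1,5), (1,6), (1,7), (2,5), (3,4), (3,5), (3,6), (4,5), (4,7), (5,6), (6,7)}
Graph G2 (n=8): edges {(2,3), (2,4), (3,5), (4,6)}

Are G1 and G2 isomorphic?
No, not isomorphic

The graphs are NOT isomorphic.

Connected components of G1: 1 component(s) with vertex sets [[0, 1, 2, 3, 4, 5, 6, 7]], sizes [8].
Connected components of G2: 4 component(s) with vertex sets [[0], [1], [7], [2, 3, 4, 5, 6]], sizes [1, 1, 1, 5].
The number of connected components (and the multiset of component sizes) is an isomorphism invariant — an isomorphism maps each component of G1 bijectively onto a component of G2. Since G1 has 1 component(s) and G2 has 4, they cannot be isomorphic.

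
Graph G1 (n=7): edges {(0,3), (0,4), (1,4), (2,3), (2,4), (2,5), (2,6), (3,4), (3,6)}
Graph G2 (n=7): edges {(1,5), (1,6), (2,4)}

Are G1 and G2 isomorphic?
No, not isomorphic

The graphs are NOT isomorphic.

Connected components of G1: 1 component(s) with vertex sets [[0, 1, 2, 3, 4, 5, 6]], sizes [7].
Connected components of G2: 4 component(s) with vertex sets [[0], [3], [2, 4], [1, 5, 6]], sizes [1, 1, 2, 3].
The number of connected components (and the multiset of component sizes) is an isomorphism invariant — an isomorphism maps each component of G1 bijectively onto a component of G2. Since G1 has 1 component(s) and G2 has 4, they cannot be isomorphic.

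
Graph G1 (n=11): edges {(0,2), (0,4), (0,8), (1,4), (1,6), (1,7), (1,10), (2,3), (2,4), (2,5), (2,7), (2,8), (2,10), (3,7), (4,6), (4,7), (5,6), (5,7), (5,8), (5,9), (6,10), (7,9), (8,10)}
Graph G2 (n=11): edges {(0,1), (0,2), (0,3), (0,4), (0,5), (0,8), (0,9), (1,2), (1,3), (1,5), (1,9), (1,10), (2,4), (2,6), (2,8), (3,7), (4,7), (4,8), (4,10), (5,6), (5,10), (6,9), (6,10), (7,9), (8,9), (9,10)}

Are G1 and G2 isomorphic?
No, not isomorphic

The graphs are NOT isomorphic.

Degrees in G1: deg(0)=3, deg(1)=4, deg(2)=7, deg(3)=2, deg(4)=5, deg(5)=5, deg(6)=4, deg(7)=6, deg(8)=4, deg(9)=2, deg(10)=4.
Sorted degree sequence of G1: [7, 6, 5, 5, 4, 4, 4, 4, 3, 2, 2].
Degrees in G2: deg(0)=7, deg(1)=6, deg(2)=5, deg(3)=3, deg(4)=5, deg(5)=4, deg(6)=4, deg(7)=3, deg(8)=4, deg(9)=6, deg(10)=5.
Sorted degree sequence of G2: [7, 6, 6, 5, 5, 5, 4, 4, 4, 3, 3].
The (sorted) degree sequence is an isomorphism invariant, so since G1 and G2 have different degree sequences they cannot be isomorphic.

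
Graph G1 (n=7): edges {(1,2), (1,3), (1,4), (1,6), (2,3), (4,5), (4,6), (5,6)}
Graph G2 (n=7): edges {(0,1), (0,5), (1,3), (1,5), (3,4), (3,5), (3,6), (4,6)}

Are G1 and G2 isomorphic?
Yes, isomorphic

The graphs are isomorphic.
One valid mapping φ: V(G1) → V(G2): 0→2, 1→3, 2→4, 3→6, 4→1, 5→0, 6→5

Verify φ preserves adjacency — for each edge of G1, its image is an edge of G2:
  (1,2) → (φ(1),φ(2)) = (3,4) ∈ E(G2) ✓
  (1,3) → (φ(1),φ(3)) = (3,6) ∈ E(G2) ✓
  (1,4) → (φ(1),φ(4)) = (1,3) ∈ E(G2) ✓
  (1,6) → (φ(1),φ(6)) = (3,5) ∈ E(G2) ✓
  (2,3) → (φ(2),φ(3)) = (4,6) ∈ E(G2) ✓
  (4,5) → (φ(4),φ(5)) = (0,1) ∈ E(G2) ✓
  (4,6) → (φ(4),φ(6)) = (1,5) ∈ E(G2) ✓
  (5,6) → (φ(5),φ(6)) = (0,5) ∈ E(G2) ✓
All 8 edges of G1 map to edges of G2, and |E(G1)| = |E(G2)| = 8, so φ is a bijection on edges as well as vertices. Hence G1 ≅ G2.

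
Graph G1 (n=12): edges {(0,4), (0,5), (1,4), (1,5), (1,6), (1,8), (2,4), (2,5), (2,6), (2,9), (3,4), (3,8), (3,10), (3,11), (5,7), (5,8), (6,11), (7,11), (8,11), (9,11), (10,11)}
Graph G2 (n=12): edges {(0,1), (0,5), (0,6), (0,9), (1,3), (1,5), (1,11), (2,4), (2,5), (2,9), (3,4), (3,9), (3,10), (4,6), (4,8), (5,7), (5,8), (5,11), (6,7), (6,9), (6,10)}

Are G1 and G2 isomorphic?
Yes, isomorphic

The graphs are isomorphic.
One valid mapping φ: V(G1) → V(G2): 0→10, 1→9, 2→4, 3→1, 4→3, 5→6, 6→2, 7→7, 8→0, 9→8, 10→11, 11→5

Verify φ preserves adjacency — for each edge of G1, its image is an edge of G2:
  (0,4) → (φ(0),φ(4)) = (3,10) ∈ E(G2) ✓
  (0,5) → (φ(0),φ(5)) = (6,10) ∈ E(G2) ✓
  (1,4) → (φ(1),φ(4)) = (3,9) ∈ E(G2) ✓
  (1,5) → (φ(1),φ(5)) = (6,9) ∈ E(G2) ✓
  (1,6) → (φ(1),φ(6)) = (2,9) ∈ E(G2) ✓
  (1,8) → (φ(1),φ(8)) = (0,9) ∈ E(G2) ✓
  (2,4) → (φ(2),φ(4)) = (3,4) ∈ E(G2) ✓
  (2,5) → (φ(2),φ(5)) = (4,6) ∈ E(G2) ✓
  (2,6) → (φ(2),φ(6)) = (2,4) ∈ E(G2) ✓
  (2,9) → (φ(2),φ(9)) = (4,8) ∈ E(G2) ✓
  (3,4) → (φ(3),φ(4)) = (1,3) ∈ E(G2) ✓
  (3,8) → (φ(3),φ(8)) = (0,1) ∈ E(G2) ✓
  (3,10) → (φ(3),φ(10)) = (1,11) ∈ E(G2) ✓
  (3,11) → (φ(3),φ(11)) = (1,5) ∈ E(G2) ✓
  (5,7) → (φ(5),φ(7)) = (6,7) ∈ E(G2) ✓
  (5,8) → (φ(5),φ(8)) = (0,6) ∈ E(G2) ✓
  (6,11) → (φ(6),φ(11)) = (2,5) ∈ E(G2) ✓
  (7,11) → (φ(7),φ(11)) = (5,7) ∈ E(G2) ✓
  (8,11) → (φ(8),φ(11)) = (0,5) ∈ E(G2) ✓
  (9,11) → (φ(9),φ(11)) = (5,8) ∈ E(G2) ✓
  (10,11) → (φ(10),φ(11)) = (5,11) ∈ E(G2) ✓
All 21 edges of G1 map to edges of G2, and |E(G1)| = |E(G2)| = 21, so φ is a bijection on edges as well as vertices. Hence G1 ≅ G2.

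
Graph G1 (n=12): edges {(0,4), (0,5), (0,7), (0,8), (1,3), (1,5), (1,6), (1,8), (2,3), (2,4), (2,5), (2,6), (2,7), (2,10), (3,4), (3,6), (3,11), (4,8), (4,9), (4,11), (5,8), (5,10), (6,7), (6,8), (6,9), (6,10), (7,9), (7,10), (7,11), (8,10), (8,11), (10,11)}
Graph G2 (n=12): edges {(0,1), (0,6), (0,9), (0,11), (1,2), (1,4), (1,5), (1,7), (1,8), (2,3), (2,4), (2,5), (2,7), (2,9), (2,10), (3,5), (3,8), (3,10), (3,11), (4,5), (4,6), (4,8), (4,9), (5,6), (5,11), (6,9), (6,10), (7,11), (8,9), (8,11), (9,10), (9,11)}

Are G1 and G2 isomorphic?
Yes, isomorphic

The graphs are isomorphic.
One valid mapping φ: V(G1) → V(G2): 0→0, 1→10, 2→5, 3→3, 4→11, 5→6, 6→2, 7→1, 8→9, 9→7, 10→4, 11→8

Verify φ preserves adjacency — for each edge of G1, its image is an edge of G2:
  (0,4) → (φ(0),φ(4)) = (0,11) ∈ E(G2) ✓
  (0,5) → (φ(0),φ(5)) = (0,6) ∈ E(G2) ✓
  (0,7) → (φ(0),φ(7)) = (0,1) ∈ E(G2) ✓
  (0,8) → (φ(0),φ(8)) = (0,9) ∈ E(G2) ✓
  (1,3) → (φ(1),φ(3)) = (3,10) ∈ E(G2) ✓
  (1,5) → (φ(1),φ(5)) = (6,10) ∈ E(G2) ✓
  (1,6) → (φ(1),φ(6)) = (2,10) ∈ E(G2) ✓
  (1,8) → (φ(1),φ(8)) = (9,10) ∈ E(G2) ✓
  (2,3) → (φ(2),φ(3)) = (3,5) ∈ E(G2) ✓
  (2,4) → (φ(2),φ(4)) = (5,11) ∈ E(G2) ✓
  (2,5) → (φ(2),φ(5)) = (5,6) ∈ E(G2) ✓
  (2,6) → (φ(2),φ(6)) = (2,5) ∈ E(G2) ✓
  (2,7) → (φ(2),φ(7)) = (1,5) ∈ E(G2) ✓
  (2,10) → (φ(2),φ(10)) = (4,5) ∈ E(G2) ✓
  (3,4) → (φ(3),φ(4)) = (3,11) ∈ E(G2) ✓
  (3,6) → (φ(3),φ(6)) = (2,3) ∈ E(G2) ✓
  (3,11) → (φ(3),φ(11)) = (3,8) ∈ E(G2) ✓
  (4,8) → (φ(4),φ(8)) = (9,11) ∈ E(G2) ✓
  (4,9) → (φ(4),φ(9)) = (7,11) ∈ E(G2) ✓
  (4,11) → (φ(4),φ(11)) = (8,11) ∈ E(G2) ✓
  (5,8) → (φ(5),φ(8)) = (6,9) ∈ E(G2) ✓
  (5,10) → (φ(5),φ(10)) = (4,6) ∈ E(G2) ✓
  (6,7) → (φ(6),φ(7)) = (1,2) ∈ E(G2) ✓
  (6,8) → (φ(6),φ(8)) = (2,9) ∈ E(G2) ✓
  (6,9) → (φ(6),φ(9)) = (2,7) ∈ E(G2) ✓
  (6,10) → (φ(6),φ(10)) = (2,4) ∈ E(G2) ✓
  (7,9) → (φ(7),φ(9)) = (1,7) ∈ E(G2) ✓
  (7,10) → (φ(7),φ(10)) = (1,4) ∈ E(G2) ✓
  (7,11) → (φ(7),φ(11)) = (1,8) ∈ E(G2) ✓
  (8,10) → (φ(8),φ(10)) = (4,9) ∈ E(G2) ✓
  (8,11) → (φ(8),φ(11)) = (8,9) ∈ E(G2) ✓
  (10,11) → (φ(10),φ(11)) = (4,8) ∈ E(G2) ✓
All 32 edges of G1 map to edges of G2, and |E(G1)| = |E(G2)| = 32, so φ is a bijection on edges as well as vertices. Hence G1 ≅ G2.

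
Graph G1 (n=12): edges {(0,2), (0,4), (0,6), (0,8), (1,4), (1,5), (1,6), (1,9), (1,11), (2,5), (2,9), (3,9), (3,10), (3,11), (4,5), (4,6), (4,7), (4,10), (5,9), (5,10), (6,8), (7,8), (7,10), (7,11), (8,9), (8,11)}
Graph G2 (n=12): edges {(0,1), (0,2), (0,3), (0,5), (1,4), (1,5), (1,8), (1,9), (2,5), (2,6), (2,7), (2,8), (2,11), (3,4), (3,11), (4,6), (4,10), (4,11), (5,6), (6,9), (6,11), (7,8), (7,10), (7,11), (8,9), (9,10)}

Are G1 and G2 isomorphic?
Yes, isomorphic

The graphs are isomorphic.
One valid mapping φ: V(G1) → V(G2): 0→0, 1→6, 2→3, 3→10, 4→2, 5→11, 6→5, 7→8, 8→1, 9→4, 10→7, 11→9

Verify φ preserves adjacency — for each edge of G1, its image is an edge of G2:
  (0,2) → (φ(0),φ(2)) = (0,3) ∈ E(G2) ✓
  (0,4) → (φ(0),φ(4)) = (0,2) ∈ E(G2) ✓
  (0,6) → (φ(0),φ(6)) = (0,5) ∈ E(G2) ✓
  (0,8) → (φ(0),φ(8)) = (0,1) ∈ E(G2) ✓
  (1,4) → (φ(1),φ(4)) = (2,6) ∈ E(G2) ✓
  (1,5) → (φ(1),φ(5)) = (6,11) ∈ E(G2) ✓
  (1,6) → (φ(1),φ(6)) = (5,6) ∈ E(G2) ✓
  (1,9) → (φ(1),φ(9)) = (4,6) ∈ E(G2) ✓
  (1,11) → (φ(1),φ(11)) = (6,9) ∈ E(G2) ✓
  (2,5) → (φ(2),φ(5)) = (3,11) ∈ E(G2) ✓
  (2,9) → (φ(2),φ(9)) = (3,4) ∈ E(G2) ✓
  (3,9) → (φ(3),φ(9)) = (4,10) ∈ E(G2) ✓
  (3,10) → (φ(3),φ(10)) = (7,10) ∈ E(G2) ✓
  (3,11) → (φ(3),φ(11)) = (9,10) ∈ E(G2) ✓
  (4,5) → (φ(4),φ(5)) = (2,11) ∈ E(G2) ✓
  (4,6) → (φ(4),φ(6)) = (2,5) ∈ E(G2) ✓
  (4,7) → (φ(4),φ(7)) = (2,8) ∈ E(G2) ✓
  (4,10) → (φ(4),φ(10)) = (2,7) ∈ E(G2) ✓
  (5,9) → (φ(5),φ(9)) = (4,11) ∈ E(G2) ✓
  (5,10) → (φ(5),φ(10)) = (7,11) ∈ E(G2) ✓
  (6,8) → (φ(6),φ(8)) = (1,5) ∈ E(G2) ✓
  (7,8) → (φ(7),φ(8)) = (1,8) ∈ E(G2) ✓
  (7,10) → (φ(7),φ(10)) = (7,8) ∈ E(G2) ✓
  (7,11) → (φ(7),φ(11)) = (8,9) ∈ E(G2) ✓
  (8,9) → (φ(8),φ(9)) = (1,4) ∈ E(G2) ✓
  (8,11) → (φ(8),φ(11)) = (1,9) ∈ E(G2) ✓
All 26 edges of G1 map to edges of G2, and |E(G1)| = |E(G2)| = 26, so φ is a bijection on edges as well as vertices. Hence G1 ≅ G2.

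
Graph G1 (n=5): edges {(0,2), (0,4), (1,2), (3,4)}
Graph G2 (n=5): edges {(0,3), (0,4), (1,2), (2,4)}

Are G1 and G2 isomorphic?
Yes, isomorphic

The graphs are isomorphic.
One valid mapping φ: V(G1) → V(G2): 0→4, 1→1, 2→2, 3→3, 4→0

Verify φ preserves adjacency — for each edge of G1, its image is an edge of G2:
  (0,2) → (φ(0),φ(2)) = (2,4) ∈ E(G2) ✓
  (0,4) → (φ(0),φ(4)) = (0,4) ∈ E(G2) ✓
  (1,2) → (φ(1),φ(2)) = (1,2) ∈ E(G2) ✓
  (3,4) → (φ(3),φ(4)) = (0,3) ∈ E(G2) ✓
All 4 edges of G1 map to edges of G2, and |E(G1)| = |E(G2)| = 4, so φ is a bijection on edges as well as vertices. Hence G1 ≅ G2.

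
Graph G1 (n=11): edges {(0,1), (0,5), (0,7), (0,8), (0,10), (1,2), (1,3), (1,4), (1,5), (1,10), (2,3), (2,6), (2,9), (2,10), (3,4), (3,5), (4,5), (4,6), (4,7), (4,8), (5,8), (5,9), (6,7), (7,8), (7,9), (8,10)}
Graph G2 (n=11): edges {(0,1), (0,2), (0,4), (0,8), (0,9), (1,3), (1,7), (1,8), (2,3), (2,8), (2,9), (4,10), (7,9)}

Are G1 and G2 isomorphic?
No, not isomorphic

The graphs are NOT isomorphic.

Connected components of G1: 1 component(s) with vertex sets [[0, 1, 2, 3, 4, 5, 6, 7, 8, 9, 10]], sizes [11].
Connected components of G2: 3 component(s) with vertex sets [[5], [6], [0, 1, 2, 3, 4, 7, 8, 9, 10]], sizes [1, 1, 9].
The number of connected components (and the multiset of component sizes) is an isomorphism invariant — an isomorphism maps each component of G1 bijectively onto a component of G2. Since G1 has 1 component(s) and G2 has 3, they cannot be isomorphic.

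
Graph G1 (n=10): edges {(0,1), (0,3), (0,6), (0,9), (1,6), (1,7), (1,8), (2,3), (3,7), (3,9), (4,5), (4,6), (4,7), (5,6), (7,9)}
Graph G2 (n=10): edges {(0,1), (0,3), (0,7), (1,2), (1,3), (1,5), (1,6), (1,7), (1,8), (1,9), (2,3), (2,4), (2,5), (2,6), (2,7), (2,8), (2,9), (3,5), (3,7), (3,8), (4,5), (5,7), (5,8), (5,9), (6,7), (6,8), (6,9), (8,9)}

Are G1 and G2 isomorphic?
No, not isomorphic

The graphs are NOT isomorphic.

Counting triangles (3-cliques): G1 has 4, G2 has 34.
Triangle count is an isomorphism invariant, so differing triangle counts rule out isomorphism.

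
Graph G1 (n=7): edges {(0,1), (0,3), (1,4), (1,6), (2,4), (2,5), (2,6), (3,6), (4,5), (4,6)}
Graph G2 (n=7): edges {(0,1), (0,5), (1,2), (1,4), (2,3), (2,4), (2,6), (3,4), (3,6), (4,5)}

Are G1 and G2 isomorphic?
Yes, isomorphic

The graphs are isomorphic.
One valid mapping φ: V(G1) → V(G2): 0→0, 1→1, 2→3, 3→5, 4→2, 5→6, 6→4

Verify φ preserves adjacency — for each edge of G1, its image is an edge of G2:
  (0,1) → (φ(0),φ(1)) = (0,1) ∈ E(G2) ✓
  (0,3) → (φ(0),φ(3)) = (0,5) ∈ E(G2) ✓
  (1,4) → (φ(1),φ(4)) = (1,2) ∈ E(G2) ✓
  (1,6) → (φ(1),φ(6)) = (1,4) ∈ E(G2) ✓
  (2,4) → (φ(2),φ(4)) = (2,3) ∈ E(G2) ✓
  (2,5) → (φ(2),φ(5)) = (3,6) ∈ E(G2) ✓
  (2,6) → (φ(2),φ(6)) = (3,4) ∈ E(G2) ✓
  (3,6) → (φ(3),φ(6)) = (4,5) ∈ E(G2) ✓
  (4,5) → (φ(4),φ(5)) = (2,6) ∈ E(G2) ✓
  (4,6) → (φ(4),φ(6)) = (2,4) ∈ E(G2) ✓
All 10 edges of G1 map to edges of G2, and |E(G1)| = |E(G2)| = 10, so φ is a bijection on edges as well as vertices. Hence G1 ≅ G2.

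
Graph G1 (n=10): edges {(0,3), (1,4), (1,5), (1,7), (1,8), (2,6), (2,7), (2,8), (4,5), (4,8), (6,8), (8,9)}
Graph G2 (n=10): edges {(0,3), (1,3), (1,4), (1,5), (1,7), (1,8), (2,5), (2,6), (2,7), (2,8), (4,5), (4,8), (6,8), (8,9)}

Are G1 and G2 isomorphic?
No, not isomorphic

The graphs are NOT isomorphic.

Counting edges: G1 has 12 edge(s); G2 has 14 edge(s).
Edge count is an isomorphism invariant (a bijection on vertices induces a bijection on edges), so differing edge counts rule out isomorphism.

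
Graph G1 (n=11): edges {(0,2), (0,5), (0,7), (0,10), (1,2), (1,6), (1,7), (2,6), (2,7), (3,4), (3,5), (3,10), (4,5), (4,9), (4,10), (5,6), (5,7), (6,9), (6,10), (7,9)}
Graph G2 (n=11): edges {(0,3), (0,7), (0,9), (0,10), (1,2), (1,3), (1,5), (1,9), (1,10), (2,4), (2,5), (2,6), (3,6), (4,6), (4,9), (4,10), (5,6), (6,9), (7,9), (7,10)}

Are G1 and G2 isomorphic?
Yes, isomorphic

The graphs are isomorphic.
One valid mapping φ: V(G1) → V(G2): 0→4, 1→5, 2→2, 3→7, 4→0, 5→9, 6→1, 7→6, 8→8, 9→3, 10→10

Verify φ preserves adjacency — for each edge of G1, its image is an edge of G2:
  (0,2) → (φ(0),φ(2)) = (2,4) ∈ E(G2) ✓
  (0,5) → (φ(0),φ(5)) = (4,9) ∈ E(G2) ✓
  (0,7) → (φ(0),φ(7)) = (4,6) ∈ E(G2) ✓
  (0,10) → (φ(0),φ(10)) = (4,10) ∈ E(G2) ✓
  (1,2) → (φ(1),φ(2)) = (2,5) ∈ E(G2) ✓
  (1,6) → (φ(1),φ(6)) = (1,5) ∈ E(G2) ✓
  (1,7) → (φ(1),φ(7)) = (5,6) ∈ E(G2) ✓
  (2,6) → (φ(2),φ(6)) = (1,2) ∈ E(G2) ✓
  (2,7) → (φ(2),φ(7)) = (2,6) ∈ E(G2) ✓
  (3,4) → (φ(3),φ(4)) = (0,7) ∈ E(G2) ✓
  (3,5) → (φ(3),φ(5)) = (7,9) ∈ E(G2) ✓
  (3,10) → (φ(3),φ(10)) = (7,10) ∈ E(G2) ✓
  (4,5) → (φ(4),φ(5)) = (0,9) ∈ E(G2) ✓
  (4,9) → (φ(4),φ(9)) = (0,3) ∈ E(G2) ✓
  (4,10) → (φ(4),φ(10)) = (0,10) ∈ E(G2) ✓
  (5,6) → (φ(5),φ(6)) = (1,9) ∈ E(G2) ✓
  (5,7) → (φ(5),φ(7)) = (6,9) ∈ E(G2) ✓
  (6,9) → (φ(6),φ(9)) = (1,3) ∈ E(G2) ✓
  (6,10) → (φ(6),φ(10)) = (1,10) ∈ E(G2) ✓
  (7,9) → (φ(7),φ(9)) = (3,6) ∈ E(G2) ✓
All 20 edges of G1 map to edges of G2, and |E(G1)| = |E(G2)| = 20, so φ is a bijection on edges as well as vertices. Hence G1 ≅ G2.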